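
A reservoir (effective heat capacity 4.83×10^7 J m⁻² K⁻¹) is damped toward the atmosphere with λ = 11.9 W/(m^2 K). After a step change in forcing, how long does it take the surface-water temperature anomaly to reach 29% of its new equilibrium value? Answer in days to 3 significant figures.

16.1 days

Areal heat capacity C = 4.83×10^7 J m⁻² K⁻¹ (given).
τ = C / λ = 4.83×10^7 / 11.9 = 4.06×10^6 s.
Fraction reached: 1 − e^(−t/τ) = 0.29 ⇒ t = −τ ln(1 − 0.29) = τ × 0.342.
t = 1.39×10^6 s = 16.1 days.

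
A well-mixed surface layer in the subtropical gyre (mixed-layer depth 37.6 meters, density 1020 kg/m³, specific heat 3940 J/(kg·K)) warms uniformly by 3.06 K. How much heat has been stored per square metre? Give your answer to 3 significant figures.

4.62×10^8

Areal heat capacity C = ρ c_p D = 1020 × 3940 × 37.6 = 1.51×10^8 J/(m²·K).
ΔQ = C ΔT = 1.51×10^8 × 3.06 = 4.62×10^8 J/m².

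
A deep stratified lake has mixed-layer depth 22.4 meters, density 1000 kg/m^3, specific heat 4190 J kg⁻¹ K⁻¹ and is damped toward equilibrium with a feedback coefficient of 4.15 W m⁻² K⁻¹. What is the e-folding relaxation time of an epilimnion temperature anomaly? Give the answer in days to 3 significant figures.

262 days

Areal heat capacity C = ρ c_p D = 1000 × 4190 × 22.4 = 9.39×10^7 J/(m^2 K).
Relaxation time τ = C / λ = 9.39×10^7 / 4.15 = 2.26×10^7 s.
In days: 2.26×10^7 s / (86400 s/day) = 262 days.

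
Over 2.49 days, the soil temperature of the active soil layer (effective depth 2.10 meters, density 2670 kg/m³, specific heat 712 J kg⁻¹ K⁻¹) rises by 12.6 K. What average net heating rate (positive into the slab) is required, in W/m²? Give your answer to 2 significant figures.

230

Areal heat capacity C = ρ c_p D = 2670 × 712 × 2.10 = 3.99×10^6 J/(m²·K).
Required heat per unit area: Q = C ΔT = 3.99×10^6 × 12.6 = 5.03×10^7 J/m².
Flux F = Q / Δt = 5.03×10^7 / 2.15×10^5 s = 234 W/m².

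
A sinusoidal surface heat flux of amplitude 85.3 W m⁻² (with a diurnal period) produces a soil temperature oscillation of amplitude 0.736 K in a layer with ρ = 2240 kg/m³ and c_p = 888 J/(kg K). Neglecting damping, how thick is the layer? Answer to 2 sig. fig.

0.80 m

ω = 2π / 86400 s = 7.27×10^-5 s⁻¹.
Required C = F₀ / (A ω) = 85.3 / (0.736 × 7.27×10^-5) = 1.59×10^6 J/(m²·K).
D = C / (ρ c_p) = 1.59×10^6 / (2240 × 888) = 0.801 m.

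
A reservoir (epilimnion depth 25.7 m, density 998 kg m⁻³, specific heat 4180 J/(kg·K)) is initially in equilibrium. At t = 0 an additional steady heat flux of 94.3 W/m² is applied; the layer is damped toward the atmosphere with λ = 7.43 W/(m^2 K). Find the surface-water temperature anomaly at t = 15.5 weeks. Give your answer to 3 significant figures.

6.06 K

Areal heat capacity C = ρ c_p D = 998 × 4180 × 25.7 = 1.07×10^8 J/(m^2 K).
τ = C / λ = 1.07×10^8 / 7.43 = 1.44×10^7 s.
Equilibrium anomaly ΔT_eq = F / λ = 94.3 / 7.43 = 12.7 K.
t = 15.5 weeks = 9.37×10^6 s, so t/τ = 0.650.
ΔT(t) = ΔT_eq (1 − e^(−t/τ)) = 12.7 × (1 − e^−0.650) = 6.06 K.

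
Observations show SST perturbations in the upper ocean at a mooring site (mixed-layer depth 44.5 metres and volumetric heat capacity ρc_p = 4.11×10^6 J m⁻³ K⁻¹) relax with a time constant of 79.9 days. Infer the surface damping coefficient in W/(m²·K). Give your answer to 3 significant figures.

Areal heat capacity C = ρc_p × D = 4.11×10^6 × 44.5 = 1.83×10^8 J/(m²·K).
τ = 79.9 days = 6.90×10^6 s.
λ = C / τ = 1.83×10^8 / 6.90×10^6 = 26.5 W/(m²·K).

26.5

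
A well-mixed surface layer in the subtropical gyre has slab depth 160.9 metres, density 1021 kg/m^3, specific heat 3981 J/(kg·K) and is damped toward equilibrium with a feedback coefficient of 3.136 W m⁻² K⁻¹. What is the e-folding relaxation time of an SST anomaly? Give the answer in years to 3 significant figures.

6.61 years

Areal heat capacity C = ρ c_p D = 1021 × 3981 × 160.9 = 6.54×10^8 J/(m²·K).
Relaxation time τ = C / λ = 6.54×10^8 / 3.136 = 2.09×10^8 s.
In years: 2.09×10^8 s / (3.156×10^7 s/year) = 6.61 years.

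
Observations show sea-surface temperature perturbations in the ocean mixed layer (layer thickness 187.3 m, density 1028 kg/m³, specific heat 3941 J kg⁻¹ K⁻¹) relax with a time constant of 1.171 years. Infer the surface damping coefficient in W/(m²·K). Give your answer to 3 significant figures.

20.5

Areal heat capacity C = ρ c_p D = 1028 × 3941 × 187.3 = 7.59×10^8 J m⁻² K⁻¹.
τ = 1.171 years = 3.70×10^7 s.
λ = C / τ = 7.59×10^8 / 3.70×10^7 = 20.5 W/(m²·K).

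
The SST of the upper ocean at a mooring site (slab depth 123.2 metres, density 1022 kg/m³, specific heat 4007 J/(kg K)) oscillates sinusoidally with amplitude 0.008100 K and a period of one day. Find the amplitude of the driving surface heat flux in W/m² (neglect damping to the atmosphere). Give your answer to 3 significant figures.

297

Areal heat capacity C = ρ c_p D = 1022 × 4007 × 123.2 = 5.05×10^8 J/(m^2 K).
ω = 2π / 86400 s = 7.27×10^-5 s⁻¹.
Cω = 5.05×10^8 × 7.27×10^-5 = 36700 W/(m²·K).
F₀ = A × Cω = 0.008100 × 36700 = 297 W/m².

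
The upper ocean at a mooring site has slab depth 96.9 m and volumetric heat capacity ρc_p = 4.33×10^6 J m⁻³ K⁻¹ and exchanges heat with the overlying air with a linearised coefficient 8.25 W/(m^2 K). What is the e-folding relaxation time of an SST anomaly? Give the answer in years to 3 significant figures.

Areal heat capacity C = ρc_p × D = 4.33×10^6 × 96.9 = 4.20×10^8 J/(m^2 K).
Relaxation time τ = C / λ = 4.20×10^8 / 8.25 = 5.09×10^7 s.
In years: 5.09×10^7 s / (3.156×10^7 s/year) = 1.61 years.

1.61 years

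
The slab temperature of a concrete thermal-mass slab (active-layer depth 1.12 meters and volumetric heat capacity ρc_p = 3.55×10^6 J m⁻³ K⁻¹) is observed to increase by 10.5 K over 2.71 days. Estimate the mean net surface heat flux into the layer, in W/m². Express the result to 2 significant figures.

180

Areal heat capacity C = ρc_p × D = 3.55×10^6 × 1.12 = 3.98×10^6 J/(m^2 K).
Required heat per unit area: Q = C ΔT = 3.98×10^6 × 10.5 = 4.17×10^7 J/m².
Flux F = Q / Δt = 4.17×10^7 / 2.34×10^5 s = 178 W/m².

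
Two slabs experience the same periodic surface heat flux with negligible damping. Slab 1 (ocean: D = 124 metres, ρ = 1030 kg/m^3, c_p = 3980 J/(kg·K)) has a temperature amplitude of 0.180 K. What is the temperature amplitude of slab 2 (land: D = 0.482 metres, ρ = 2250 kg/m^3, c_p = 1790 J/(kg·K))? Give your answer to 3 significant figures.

47.1 K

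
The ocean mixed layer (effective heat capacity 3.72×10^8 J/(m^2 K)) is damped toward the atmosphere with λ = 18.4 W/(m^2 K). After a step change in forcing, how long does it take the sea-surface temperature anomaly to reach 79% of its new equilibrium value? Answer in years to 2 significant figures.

1.0 years

Areal heat capacity C = 3.72×10^8 J/(m^2 K) (given).
τ = C / λ = 3.72×10^8 / 18.4 = 2.02×10^7 s.
Fraction reached: 1 − e^(−t/τ) = 0.79 ⇒ t = −τ ln(1 − 0.79) = τ × 1.56.
t = 3.16×10^7 s = 1.00 years.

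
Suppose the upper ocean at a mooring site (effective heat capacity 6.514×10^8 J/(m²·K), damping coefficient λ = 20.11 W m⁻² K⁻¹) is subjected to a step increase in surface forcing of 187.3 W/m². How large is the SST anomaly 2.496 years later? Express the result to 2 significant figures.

8.5 K

Areal heat capacity C = 6.514×10^8 J/(m²·K) (given).
τ = C / λ = 6.51×10^8 / 20.11 = 3.24×10^7 s.
Equilibrium anomaly ΔT_eq = F / λ = 187.3 / 20.11 = 9.31 K.
t = 2.496 years = 7.88×10^7 s, so t/τ = 2.43.
ΔT(t) = ΔT_eq (1 − e^(−t/τ)) = 9.31 × (1 − e^−2.43) = 8.50 K.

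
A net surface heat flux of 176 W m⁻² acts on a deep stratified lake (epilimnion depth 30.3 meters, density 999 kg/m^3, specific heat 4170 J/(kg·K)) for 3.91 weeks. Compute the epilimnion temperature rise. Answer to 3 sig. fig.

3.30 K

Areal heat capacity C = ρ c_p D = 999 × 4170 × 30.3 = 1.26×10^8 J m⁻² K⁻¹.
Net heat input Q = F Δt = 176 × (3.91 weeks × 6.048×10^5 s/week) = 4.16×10^8 J/m².
ΔT = Q / C = 4.16×10^8 / 1.26×10^8 = 3.30 K.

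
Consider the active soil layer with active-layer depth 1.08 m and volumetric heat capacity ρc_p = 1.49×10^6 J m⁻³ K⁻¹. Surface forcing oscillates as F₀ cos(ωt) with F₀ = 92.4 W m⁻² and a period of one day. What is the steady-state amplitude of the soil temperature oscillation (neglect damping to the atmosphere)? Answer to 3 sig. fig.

Areal heat capacity C = ρc_p × D = 1.49×10^6 × 1.08 = 1.61×10^6 J m⁻² K⁻¹.
Angular frequency ω = 2π / T = 2π / 86400 s = 7.27×10^-5 s⁻¹.
Cω = 1.61×10^6 × 7.27×10^-5 = 117 W/(m²·K).
Amplitude A = F₀ / (Cω) = 92.4 / 117 = 0.790 K.

0.790 K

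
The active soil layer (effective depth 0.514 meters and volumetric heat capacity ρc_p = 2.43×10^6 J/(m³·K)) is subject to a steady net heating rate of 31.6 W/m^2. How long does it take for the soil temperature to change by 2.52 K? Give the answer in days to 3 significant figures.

Areal heat capacity C = ρc_p × D = 2.43×10^6 × 0.514 = 1.25×10^6 J/(m^2 K).
Time required: Δt = C ΔT / F = 1.25×10^6 × 2.52 / 31.6 = 99600 s.
In days: 99600 s / (86400 s/day) = 1.15 days.

1.15 days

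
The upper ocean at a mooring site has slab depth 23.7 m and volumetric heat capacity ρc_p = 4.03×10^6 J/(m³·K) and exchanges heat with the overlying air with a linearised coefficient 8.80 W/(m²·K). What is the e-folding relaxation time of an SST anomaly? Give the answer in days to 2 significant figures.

Areal heat capacity C = ρc_p × D = 4.03×10^6 × 23.7 = 9.55×10^7 J/(m^2 K).
Relaxation time τ = C / λ = 9.55×10^7 / 8.80 = 1.09×10^7 s.
In days: 1.09×10^7 s / (86400 s/day) = 126 days.

130 days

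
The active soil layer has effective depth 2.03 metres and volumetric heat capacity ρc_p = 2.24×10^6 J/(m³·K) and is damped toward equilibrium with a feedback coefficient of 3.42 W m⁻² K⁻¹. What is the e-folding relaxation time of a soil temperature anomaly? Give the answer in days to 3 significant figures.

Areal heat capacity C = ρc_p × D = 2.24×10^6 × 2.03 = 4.55×10^6 J m⁻² K⁻¹.
Relaxation time τ = C / λ = 4.55×10^6 / 3.42 = 1.33×10^6 s.
In days: 1.33×10^6 s / (86400 s/day) = 15.4 days.

15.4 days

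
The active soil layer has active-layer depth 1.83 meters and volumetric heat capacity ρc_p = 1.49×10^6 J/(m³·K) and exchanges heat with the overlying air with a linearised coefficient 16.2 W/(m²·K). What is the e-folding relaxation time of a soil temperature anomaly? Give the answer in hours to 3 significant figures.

Areal heat capacity C = ρc_p × D = 1.49×10^6 × 1.83 = 2.73×10^6 J/(m²·K).
Relaxation time τ = C / λ = 2.73×10^6 / 16.2 = 1.68×10^5 s.
In hours: 1.68×10^5 s / (3600 s/hour) = 46.8 hours.

46.8 hours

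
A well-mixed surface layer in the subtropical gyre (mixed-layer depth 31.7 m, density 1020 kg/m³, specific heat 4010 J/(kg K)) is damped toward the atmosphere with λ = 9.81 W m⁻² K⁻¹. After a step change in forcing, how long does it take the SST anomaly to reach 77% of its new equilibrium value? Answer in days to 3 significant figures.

225 days

Areal heat capacity C = ρ c_p D = 1020 × 4010 × 31.7 = 1.30×10^8 J/(m²·K).
τ = C / λ = 1.30×10^8 / 9.81 = 1.32×10^7 s.
Fraction reached: 1 − e^(−t/τ) = 0.77 ⇒ t = −τ ln(1 − 0.77) = τ × 1.47.
t = 1.94×10^7 s = 225 days.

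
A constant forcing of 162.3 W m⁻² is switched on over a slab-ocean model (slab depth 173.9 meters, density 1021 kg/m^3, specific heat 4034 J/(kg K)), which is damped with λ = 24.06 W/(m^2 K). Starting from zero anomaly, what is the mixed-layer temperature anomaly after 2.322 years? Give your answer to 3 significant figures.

6.17 K

Areal heat capacity C = ρ c_p D = 1021 × 4034 × 173.9 = 7.16×10^8 J m⁻² K⁻¹.
τ = C / λ = 7.16×10^8 / 24.06 = 2.98×10^7 s.
Equilibrium anomaly ΔT_eq = F / λ = 162.3 / 24.06 = 6.75 K.
t = 2.322 years = 7.33×10^7 s, so t/τ = 2.46.
ΔT(t) = ΔT_eq (1 − e^(−t/τ)) = 6.75 × (1 − e^−2.46) = 6.17 K.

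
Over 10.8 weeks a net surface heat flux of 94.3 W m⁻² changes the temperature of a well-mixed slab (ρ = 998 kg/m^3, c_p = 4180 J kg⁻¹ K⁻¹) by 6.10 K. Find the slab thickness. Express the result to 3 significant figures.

24.2 m

Heat input Q = F Δt = 94.3 × 6.53×10^6 s = 6.16×10^8 J/m².
Required areal heat capacity C = Q / ΔT = 1.01×10^8 J/(m²·K).
Depth D = C / (ρ c_p) = 1.01×10^8 / (998 × 4180) = 24.2 m.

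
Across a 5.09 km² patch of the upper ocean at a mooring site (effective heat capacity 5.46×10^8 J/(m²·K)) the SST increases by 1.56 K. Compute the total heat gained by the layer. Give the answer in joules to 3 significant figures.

4.34×10^15 J

Areal heat capacity C = 5.46×10^8 J/(m²·K) (given).
Heat per unit area: q = C ΔT = 5.46×10^8 × 1.56 = 8.52×10^8 J/m².
Total heat: Q = q × A = 8.52×10^8 × (5.09 × 10⁶ m²) = 4.34×10^15 J.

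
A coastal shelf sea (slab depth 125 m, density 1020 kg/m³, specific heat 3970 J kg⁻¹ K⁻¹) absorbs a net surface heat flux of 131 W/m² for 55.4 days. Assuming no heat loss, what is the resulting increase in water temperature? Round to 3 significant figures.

1.24 K

Areal heat capacity C = ρ c_p D = 1020 × 3970 × 125 = 5.06×10^8 J/(m^2 K).
Net heat input Q = F Δt = 131 × (55.4 days × 86400 s/day) = 6.27×10^8 J/m².
ΔT = Q / C = 6.27×10^8 / 5.06×10^8 = 1.24 K.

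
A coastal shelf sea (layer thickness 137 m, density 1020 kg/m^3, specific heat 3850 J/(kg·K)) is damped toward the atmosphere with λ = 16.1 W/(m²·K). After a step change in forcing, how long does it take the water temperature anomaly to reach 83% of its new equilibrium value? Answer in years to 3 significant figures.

Areal heat capacity C = ρ c_p D = 1020 × 3850 × 137 = 5.38×10^8 J/(m²·K).
τ = C / λ = 5.38×10^8 / 16.1 = 3.34×10^7 s.
Fraction reached: 1 − e^(−t/τ) = 0.83 ⇒ t = −τ ln(1 − 0.83) = τ × 1.77.
t = 5.92×10^7 s = 1.88 years.

1.88 years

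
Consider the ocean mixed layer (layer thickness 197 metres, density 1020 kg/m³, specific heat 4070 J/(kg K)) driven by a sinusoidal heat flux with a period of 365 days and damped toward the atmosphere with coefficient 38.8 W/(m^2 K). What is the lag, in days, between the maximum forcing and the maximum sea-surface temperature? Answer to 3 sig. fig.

Areal heat capacity C = ρ c_p D = 1020 × 4070 × 197 = 8.18×10^8 J/(m^2 K).
ω = 2π / 3.15×10^7 s = 1.99×10^-7 s⁻¹.
Phase lag φ = arctan(Cω/λ) = arctan(163/38.8) = 1.34 rad.
Time lag = φ / ω = 1.34 / 1.99×10^-7 = 6.71×10^6 s = 77.7 days.

77.7 days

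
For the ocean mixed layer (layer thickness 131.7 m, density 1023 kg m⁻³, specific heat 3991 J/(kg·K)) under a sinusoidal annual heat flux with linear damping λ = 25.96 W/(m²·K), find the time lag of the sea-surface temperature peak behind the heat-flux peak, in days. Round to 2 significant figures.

77 days

Areal heat capacity C = ρ c_p D = 1023 × 3991 × 131.7 = 5.38×10^8 J/(m^2 K).
ω = 2π / 3.15×10^7 s = 1.99×10^-7 s⁻¹.
Phase lag φ = arctan(Cω/λ) = arctan(107/25.96) = 1.33 rad.
Time lag = φ / ω = 1.33 / 1.99×10^-7 = 6.69×10^6 s = 77.4 days.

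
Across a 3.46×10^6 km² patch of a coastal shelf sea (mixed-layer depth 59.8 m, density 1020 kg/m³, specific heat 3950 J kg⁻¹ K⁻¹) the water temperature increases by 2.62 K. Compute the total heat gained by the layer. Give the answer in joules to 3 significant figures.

Areal heat capacity C = ρ c_p D = 1020 × 3950 × 59.8 = 2.41×10^8 J m⁻² K⁻¹.
Heat per unit area: q = C ΔT = 2.41×10^8 × 2.62 = 6.31×10^8 J/m².
Total heat: Q = q × A = 6.31×10^8 × (3.46×10^6 × 10⁶ m²) = 2.18×10^21 J.

2.18×10^21 J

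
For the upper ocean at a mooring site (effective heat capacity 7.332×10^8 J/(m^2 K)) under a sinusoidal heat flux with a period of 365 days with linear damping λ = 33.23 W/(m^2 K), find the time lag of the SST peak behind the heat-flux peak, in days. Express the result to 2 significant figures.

Areal heat capacity C = 7.332×10^8 J/(m^2 K) (given).
ω = 2π / 3.15×10^7 s = 1.99×10^-7 s⁻¹.
Phase lag φ = arctan(Cω/λ) = arctan(146/33.23) = 1.35 rad.
Time lag = φ / ω = 1.35 / 1.99×10^-7 = 6.76×10^6 s = 78.3 days.

78 days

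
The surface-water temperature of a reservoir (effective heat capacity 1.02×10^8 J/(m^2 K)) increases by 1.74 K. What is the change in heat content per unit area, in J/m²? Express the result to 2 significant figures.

Areal heat capacity C = 1.02×10^8 J/(m^2 K) (given).
ΔQ = C ΔT = 1.02×10^8 × 1.74 = 1.77×10^8 J/m².

1.8×10^8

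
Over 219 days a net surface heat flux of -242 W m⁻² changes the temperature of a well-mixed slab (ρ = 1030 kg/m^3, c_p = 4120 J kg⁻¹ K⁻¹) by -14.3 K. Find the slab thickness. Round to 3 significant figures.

75.5 m

Heat input Q = F Δt = -242 × 1.89×10^7 s = -4.58×10^9 J/m².
Required areal heat capacity C = Q / ΔT = 3.20×10^8 J/(m²·K).
Depth D = C / (ρ c_p) = 3.20×10^8 / (1030 × 4120) = 75.5 m.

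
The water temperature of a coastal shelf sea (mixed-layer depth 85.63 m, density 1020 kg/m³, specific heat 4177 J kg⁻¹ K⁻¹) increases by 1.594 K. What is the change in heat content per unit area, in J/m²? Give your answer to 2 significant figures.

5.8×10^8

Areal heat capacity C = ρ c_p D = 1020 × 4177 × 85.63 = 3.65×10^8 J m⁻² K⁻¹.
ΔQ = C ΔT = 3.65×10^8 × 1.594 = 5.82×10^8 J/m².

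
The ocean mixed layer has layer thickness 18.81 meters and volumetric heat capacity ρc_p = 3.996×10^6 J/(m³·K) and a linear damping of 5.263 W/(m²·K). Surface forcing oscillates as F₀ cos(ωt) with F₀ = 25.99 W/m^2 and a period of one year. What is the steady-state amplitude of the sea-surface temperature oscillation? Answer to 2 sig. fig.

Areal heat capacity C = ρc_p × D = 3.996×10^6 × 18.81 = 7.52×10^7 J/(m²·K).
Angular frequency ω = 2π / T = 2π / 3.15×10^7 s = 1.99×10^-7 s⁻¹.
√((Cω)² + λ²) = √((15.0)² + 5.263²) = 15.9 W/(m²·K).
Amplitude A = F₀ / √((Cω)²+λ²) = 25.99 / 15.9 = 1.64 K.

1.6 K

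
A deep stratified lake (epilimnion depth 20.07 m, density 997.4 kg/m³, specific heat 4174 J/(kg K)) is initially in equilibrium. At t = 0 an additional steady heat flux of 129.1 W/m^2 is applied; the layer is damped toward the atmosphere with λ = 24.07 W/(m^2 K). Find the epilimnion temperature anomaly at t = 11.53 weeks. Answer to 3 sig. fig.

4.64 K

Areal heat capacity C = ρ c_p D = 997.4 × 4174 × 20.07 = 8.36×10^7 J/(m²·K).
τ = C / λ = 8.36×10^7 / 24.07 = 3.47×10^6 s.
Equilibrium anomaly ΔT_eq = F / λ = 129.1 / 24.07 = 5.36 K.
t = 11.53 weeks = 6.97×10^6 s, so t/τ = 2.01.
ΔT(t) = ΔT_eq (1 − e^(−t/τ)) = 5.36 × (1 − e^−2.01) = 4.64 K.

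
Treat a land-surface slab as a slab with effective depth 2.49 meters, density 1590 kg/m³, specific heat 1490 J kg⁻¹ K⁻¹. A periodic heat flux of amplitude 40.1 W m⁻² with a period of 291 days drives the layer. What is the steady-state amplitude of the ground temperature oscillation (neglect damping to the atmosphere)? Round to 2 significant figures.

27 K

Areal heat capacity C = ρ c_p D = 1590 × 1490 × 2.49 = 5.90×10^6 J/(m²·K).
Angular frequency ω = 2π / T = 2π / 2.51×10^7 s = 2.50×10^-7 s⁻¹.
Cω = 5.90×10^6 × 2.50×10^-7 = 1.47 W/(m²·K).
Amplitude A = F₀ / (Cω) = 40.1 / 1.47 = 27.2 K.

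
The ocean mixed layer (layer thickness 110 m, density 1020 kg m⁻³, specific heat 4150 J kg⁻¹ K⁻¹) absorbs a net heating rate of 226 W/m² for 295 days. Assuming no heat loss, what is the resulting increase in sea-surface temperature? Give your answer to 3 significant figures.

Areal heat capacity C = ρ c_p D = 1020 × 4150 × 110 = 4.66×10^8 J/(m^2 K).
Net heat input Q = F Δt = 226 × (295 days × 86400 s/day) = 5.76×10^9 J/m².
ΔT = Q / C = 5.76×10^9 / 4.66×10^8 = 12.4 K.

12.4 K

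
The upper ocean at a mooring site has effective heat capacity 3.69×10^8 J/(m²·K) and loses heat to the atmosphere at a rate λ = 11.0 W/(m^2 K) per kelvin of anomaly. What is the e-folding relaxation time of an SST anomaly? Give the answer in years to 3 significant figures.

Areal heat capacity C = 3.69×10^8 J/(m²·K) (given).
Relaxation time τ = C / λ = 3.69×10^8 / 11.0 = 3.35×10^7 s.
In years: 3.35×10^7 s / (3.156×10^7 s/year) = 1.06 years.

1.06 years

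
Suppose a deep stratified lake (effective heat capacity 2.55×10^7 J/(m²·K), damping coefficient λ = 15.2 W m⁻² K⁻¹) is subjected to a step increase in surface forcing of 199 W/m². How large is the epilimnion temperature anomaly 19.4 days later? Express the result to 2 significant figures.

8.3 K

Areal heat capacity C = 2.55×10^7 J/(m²·K) (given).
τ = C / λ = 2.55×10^7 / 15.2 = 1.68×10^6 s.
Equilibrium anomaly ΔT_eq = F / λ = 199 / 15.2 = 13.1 K.
t = 19.4 days = 1.68×10^6 s, so t/τ = 0.999.
ΔT(t) = ΔT_eq (1 − e^(−t/τ)) = 13.1 × (1 − e^−0.999) = 8.27 K.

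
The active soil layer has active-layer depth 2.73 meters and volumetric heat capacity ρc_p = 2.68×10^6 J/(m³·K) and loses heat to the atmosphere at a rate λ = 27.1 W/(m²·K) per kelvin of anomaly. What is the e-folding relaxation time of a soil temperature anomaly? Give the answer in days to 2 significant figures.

Areal heat capacity C = ρc_p × D = 2.68×10^6 × 2.73 = 7.32×10^6 J m⁻² K⁻¹.
Relaxation time τ = C / λ = 7.32×10^6 / 27.1 = 2.70×10^5 s.
In days: 2.70×10^5 s / (86400 s/day) = 3.12 days.

3.1 days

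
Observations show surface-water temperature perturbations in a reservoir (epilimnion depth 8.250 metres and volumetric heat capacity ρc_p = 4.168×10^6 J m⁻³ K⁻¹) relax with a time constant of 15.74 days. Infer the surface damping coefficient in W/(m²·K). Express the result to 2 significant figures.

Areal heat capacity C = ρc_p × D = 4.168×10^6 × 8.250 = 3.44×10^7 J/(m^2 K).
τ = 15.74 days = 1.36×10^6 s.
λ = C / τ = 3.44×10^7 / 1.36×10^6 = 25.3 W/(m²·K).

25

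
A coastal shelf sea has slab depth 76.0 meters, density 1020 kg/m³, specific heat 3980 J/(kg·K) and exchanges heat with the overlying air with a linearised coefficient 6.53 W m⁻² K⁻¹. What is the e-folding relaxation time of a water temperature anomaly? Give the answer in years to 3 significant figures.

1.50 years

Areal heat capacity C = ρ c_p D = 1020 × 3980 × 76.0 = 3.09×10^8 J/(m²·K).
Relaxation time τ = C / λ = 3.09×10^8 / 6.53 = 4.72×10^7 s.
In years: 4.72×10^7 s / (3.156×10^7 s/year) = 1.50 years.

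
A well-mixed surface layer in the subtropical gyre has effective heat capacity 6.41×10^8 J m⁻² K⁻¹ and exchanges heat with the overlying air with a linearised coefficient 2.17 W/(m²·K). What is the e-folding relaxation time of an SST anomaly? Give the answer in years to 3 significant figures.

9.36 years

Areal heat capacity C = 6.41×10^8 J m⁻² K⁻¹ (given).
Relaxation time τ = C / λ = 6.41×10^8 / 2.17 = 2.95×10^8 s.
In years: 2.95×10^8 s / (3.156×10^7 s/year) = 9.36 years.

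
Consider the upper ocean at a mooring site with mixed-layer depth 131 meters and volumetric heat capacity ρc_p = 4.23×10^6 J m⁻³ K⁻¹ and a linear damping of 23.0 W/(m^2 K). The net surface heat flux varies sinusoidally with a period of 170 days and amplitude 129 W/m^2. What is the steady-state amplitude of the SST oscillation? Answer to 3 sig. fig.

0.542 K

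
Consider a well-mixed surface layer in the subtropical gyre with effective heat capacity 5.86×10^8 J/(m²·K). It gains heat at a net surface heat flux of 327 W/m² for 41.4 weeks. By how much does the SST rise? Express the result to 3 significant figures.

Areal heat capacity C = 5.86×10^8 J/(m²·K) (given).
Net heat input Q = F Δt = 327 × (41.4 weeks × 6.048×10^5 s/week) = 8.19×10^9 J/m².
ΔT = Q / C = 8.19×10^9 / 5.86×10^8 = 14.0 K.

14.0 K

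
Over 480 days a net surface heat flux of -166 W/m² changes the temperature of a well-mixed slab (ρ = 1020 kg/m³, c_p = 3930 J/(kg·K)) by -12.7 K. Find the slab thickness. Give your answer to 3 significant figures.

Heat input Q = F Δt = -166 × 4.15×10^7 s = -6.88×10^9 J/m².
Required areal heat capacity C = Q / ΔT = 5.42×10^8 J/(m²·K).
Depth D = C / (ρ c_p) = 5.42×10^8 / (1020 × 3930) = 135 m.

135 m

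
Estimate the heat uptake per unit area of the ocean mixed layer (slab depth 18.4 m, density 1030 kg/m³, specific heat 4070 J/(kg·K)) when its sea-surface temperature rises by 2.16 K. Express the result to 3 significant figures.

Areal heat capacity C = ρ c_p D = 1030 × 4070 × 18.4 = 7.71×10^7 J/(m^2 K).
ΔQ = C ΔT = 7.71×10^7 × 2.16 = 1.67×10^8 J/m².

1.67×10^8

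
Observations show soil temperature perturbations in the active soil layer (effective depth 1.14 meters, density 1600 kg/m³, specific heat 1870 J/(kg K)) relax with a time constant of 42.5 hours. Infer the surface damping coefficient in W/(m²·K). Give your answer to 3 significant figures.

Areal heat capacity C = ρ c_p D = 1600 × 1870 × 1.14 = 3.41×10^6 J/(m²·K).
τ = 42.5 hours = 1.53×10^5 s.
λ = C / τ = 3.41×10^6 / 1.53×10^5 = 22.3 W/(m²·K).

22.3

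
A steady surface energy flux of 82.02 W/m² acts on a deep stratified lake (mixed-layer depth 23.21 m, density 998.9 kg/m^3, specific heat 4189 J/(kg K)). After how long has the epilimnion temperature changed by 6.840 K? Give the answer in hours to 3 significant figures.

2250 hours

Areal heat capacity C = ρ c_p D = 998.9 × 4189 × 23.21 = 9.71×10^7 J m⁻² K⁻¹.
Time required: Δt = C ΔT / F = 9.71×10^7 × 6.840 / 82.02 = 8.10×10^6 s.
In hours: 8.10×10^6 s / (3600 s/hour) = 2250 hours.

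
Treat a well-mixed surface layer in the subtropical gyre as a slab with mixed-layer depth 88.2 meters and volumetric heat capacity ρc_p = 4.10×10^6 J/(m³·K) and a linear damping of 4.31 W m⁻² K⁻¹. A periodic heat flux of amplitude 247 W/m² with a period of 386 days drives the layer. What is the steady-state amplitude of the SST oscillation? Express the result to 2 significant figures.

3.6 K

Areal heat capacity C = ρc_p × D = 4.10×10^6 × 88.2 = 3.62×10^8 J m⁻² K⁻¹.
Angular frequency ω = 2π / T = 2π / 3.34×10^7 s = 1.88×10^-7 s⁻¹.
√((Cω)² + λ²) = √((68.1)² + 4.31²) = 68.3 W/(m²·K).
Amplitude A = F₀ / √((Cω)²+λ²) = 247 / 68.3 = 3.62 K.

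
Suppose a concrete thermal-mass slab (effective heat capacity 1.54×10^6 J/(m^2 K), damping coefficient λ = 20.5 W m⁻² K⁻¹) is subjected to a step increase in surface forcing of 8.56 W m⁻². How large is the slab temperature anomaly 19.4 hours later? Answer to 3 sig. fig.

Areal heat capacity C = 1.54×10^6 J/(m^2 K) (given).
τ = C / λ = 1.54×10^6 / 20.5 = 75100 s.
Equilibrium anomaly ΔT_eq = F / λ = 8.56 / 20.5 = 0.418 K.
t = 19.4 hours = 69800 s, so t/τ = 0.930.
ΔT(t) = ΔT_eq (1 − e^(−t/τ)) = 0.418 × (1 − e^−0.930) = 0.253 K.

0.253 K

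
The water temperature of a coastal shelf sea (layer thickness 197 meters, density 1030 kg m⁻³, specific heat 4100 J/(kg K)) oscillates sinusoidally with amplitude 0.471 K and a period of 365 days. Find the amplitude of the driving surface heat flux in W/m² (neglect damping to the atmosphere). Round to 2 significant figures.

78

Areal heat capacity C = ρ c_p D = 1030 × 4100 × 197 = 8.32×10^8 J/(m²·K).
ω = 2π / 3.15×10^7 s = 1.99×10^-7 s⁻¹.
Cω = 8.32×10^8 × 1.99×10^-7 = 166 W/(m²·K).
F₀ = A × Cω = 0.471 × 166 = 78.1 W/m².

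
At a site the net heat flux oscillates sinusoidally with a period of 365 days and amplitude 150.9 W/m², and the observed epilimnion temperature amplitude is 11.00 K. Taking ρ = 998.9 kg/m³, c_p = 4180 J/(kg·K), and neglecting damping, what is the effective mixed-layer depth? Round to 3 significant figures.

16.5 m

ω = 2π / 3.15×10^7 s = 1.99×10^-7 s⁻¹.
Required C = F₀ / (A ω) = 150.9 / (11.00 × 1.99×10^-7) = 6.89×10^7 J/(m²·K).
D = C / (ρ c_p) = 6.89×10^7 / (998.9 × 4180) = 16.5 m.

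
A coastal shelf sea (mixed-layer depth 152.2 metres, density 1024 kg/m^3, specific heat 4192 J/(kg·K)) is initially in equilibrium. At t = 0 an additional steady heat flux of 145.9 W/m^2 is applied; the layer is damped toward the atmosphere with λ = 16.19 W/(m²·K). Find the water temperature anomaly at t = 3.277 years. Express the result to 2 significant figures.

8.3 K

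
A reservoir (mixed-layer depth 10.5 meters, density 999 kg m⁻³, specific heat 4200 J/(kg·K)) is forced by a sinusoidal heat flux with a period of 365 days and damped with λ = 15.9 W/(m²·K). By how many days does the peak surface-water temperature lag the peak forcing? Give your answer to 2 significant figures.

29 days

Areal heat capacity C = ρ c_p D = 999 × 4200 × 10.5 = 4.41×10^7 J/(m^2 K).
ω = 2π / 3.15×10^7 s = 1.99×10^-7 s⁻¹.
Phase lag φ = arctan(Cω/λ) = arctan(8.78/15.9) = 0.504 rad.
Time lag = φ / ω = 0.504 / 1.99×10^-7 = 2.53×10^6 s = 29.3 days.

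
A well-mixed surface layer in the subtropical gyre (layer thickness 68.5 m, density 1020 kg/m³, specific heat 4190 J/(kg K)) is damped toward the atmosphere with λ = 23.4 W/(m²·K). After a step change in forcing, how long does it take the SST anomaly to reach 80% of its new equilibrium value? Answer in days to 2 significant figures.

230 days

Areal heat capacity C = ρ c_p D = 1020 × 4190 × 68.5 = 2.93×10^8 J/(m^2 K).
τ = C / λ = 2.93×10^8 / 23.4 = 1.25×10^7 s.
Fraction reached: 1 − e^(−t/τ) = 0.80 ⇒ t = −τ ln(1 − 0.80) = τ × 1.61.
t = 2.01×10^7 s = 233 days.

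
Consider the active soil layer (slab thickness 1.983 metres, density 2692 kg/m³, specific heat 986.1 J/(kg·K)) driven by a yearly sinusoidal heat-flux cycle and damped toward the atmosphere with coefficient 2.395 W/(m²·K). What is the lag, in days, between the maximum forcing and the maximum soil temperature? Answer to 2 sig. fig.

24 days

Areal heat capacity C = ρ c_p D = 2692 × 986.1 × 1.983 = 5.26×10^6 J/(m²·K).
ω = 2π / 3.15×10^7 s = 1.99×10^-7 s⁻¹.
Phase lag φ = arctan(Cω/λ) = arctan(1.05/2.395) = 0.413 rad.
Time lag = φ / ω = 0.413 / 1.99×10^-7 = 2.07×10^6 s = 24.0 days.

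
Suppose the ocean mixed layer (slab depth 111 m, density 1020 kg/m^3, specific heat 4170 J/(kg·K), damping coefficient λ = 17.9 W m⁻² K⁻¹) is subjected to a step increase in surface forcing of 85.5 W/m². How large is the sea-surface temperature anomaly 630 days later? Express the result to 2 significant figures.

Areal heat capacity C = ρ c_p D = 1020 × 4170 × 111 = 4.72×10^8 J/(m²·K).
τ = C / λ = 4.72×10^8 / 17.9 = 2.64×10^7 s.
Equilibrium anomaly ΔT_eq = F / λ = 85.5 / 17.9 = 4.78 K.
t = 630 days = 5.44×10^7 s, so t/τ = 2.06.
ΔT(t) = ΔT_eq (1 − e^(−t/τ)) = 4.78 × (1 − e^−2.06) = 4.17 K.

4.2 K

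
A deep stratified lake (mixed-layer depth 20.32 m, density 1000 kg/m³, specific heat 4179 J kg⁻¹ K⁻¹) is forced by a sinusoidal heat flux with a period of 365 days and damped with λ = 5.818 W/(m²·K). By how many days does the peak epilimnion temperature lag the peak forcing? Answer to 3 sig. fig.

72.0 days

Areal heat capacity C = ρ c_p D = 1000 × 4179 × 20.32 = 8.49×10^7 J/(m²·K).
ω = 2π / 3.15×10^7 s = 1.99×10^-7 s⁻¹.
Phase lag φ = arctan(Cω/λ) = arctan(16.9/5.818) = 1.24 rad.
Time lag = φ / ω = 1.24 / 1.99×10^-7 = 6.22×10^6 s = 72.0 days.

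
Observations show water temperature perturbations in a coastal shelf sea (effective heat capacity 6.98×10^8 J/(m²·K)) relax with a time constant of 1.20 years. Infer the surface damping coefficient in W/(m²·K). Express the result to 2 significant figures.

18

Areal heat capacity C = 6.98×10^8 J/(m²·K) (given).
τ = 1.20 years = 3.79×10^7 s.
λ = C / τ = 6.98×10^8 / 3.79×10^7 = 18.4 W/(m²·K).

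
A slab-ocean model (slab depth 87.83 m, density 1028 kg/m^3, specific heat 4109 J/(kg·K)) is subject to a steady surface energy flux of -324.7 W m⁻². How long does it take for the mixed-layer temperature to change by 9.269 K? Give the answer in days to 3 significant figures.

123 days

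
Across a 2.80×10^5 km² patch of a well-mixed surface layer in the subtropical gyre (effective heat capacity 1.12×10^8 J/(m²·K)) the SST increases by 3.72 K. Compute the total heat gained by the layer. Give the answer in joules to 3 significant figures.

Areal heat capacity C = 1.12×10^8 J/(m²·K) (given).
Heat per unit area: q = C ΔT = 1.12×10^8 × 3.72 = 4.17×10^8 J/m².
Total heat: Q = q × A = 4.17×10^8 × (2.80×10^5 × 10⁶ m²) = 1.17×10^20 J.

1.17×10^20 J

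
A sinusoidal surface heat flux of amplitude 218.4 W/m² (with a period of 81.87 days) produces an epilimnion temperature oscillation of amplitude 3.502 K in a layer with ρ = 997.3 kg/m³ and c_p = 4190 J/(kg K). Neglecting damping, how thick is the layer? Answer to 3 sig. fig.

ω = 2π / 7.07×10^6 s = 8.88×10^-7 s⁻¹.
Required C = F₀ / (A ω) = 218.4 / (3.502 × 8.88×10^-7) = 7.02×10^7 J/(m²·K).
D = C / (ρ c_p) = 7.02×10^7 / (997.3 × 4190) = 16.8 m.

16.8 m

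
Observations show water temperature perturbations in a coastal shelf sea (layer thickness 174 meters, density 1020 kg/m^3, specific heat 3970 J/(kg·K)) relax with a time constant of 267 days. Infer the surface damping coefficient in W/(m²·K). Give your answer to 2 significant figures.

31

Areal heat capacity C = ρ c_p D = 1020 × 3970 × 174 = 7.05×10^8 J/(m^2 K).
τ = 267 days = 2.31×10^7 s.
λ = C / τ = 7.05×10^8 / 2.31×10^7 = 30.5 W/(m²·K).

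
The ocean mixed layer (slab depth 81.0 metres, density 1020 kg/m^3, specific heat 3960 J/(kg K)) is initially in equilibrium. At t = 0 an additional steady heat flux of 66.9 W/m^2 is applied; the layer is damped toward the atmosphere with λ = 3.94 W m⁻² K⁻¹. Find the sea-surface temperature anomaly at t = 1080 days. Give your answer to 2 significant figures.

Areal heat capacity C = ρ c_p D = 1020 × 3960 × 81.0 = 3.27×10^8 J/(m²·K).
τ = C / λ = 3.27×10^8 / 3.94 = 8.30×10^7 s.
Equilibrium anomaly ΔT_eq = F / λ = 66.9 / 3.94 = 17.0 K.
t = 1080 days = 9.33×10^7 s, so t/τ = 1.12.
ΔT(t) = ΔT_eq (1 − e^(−t/τ)) = 17.0 × (1 − e^−1.12) = 11.5 K.

11 K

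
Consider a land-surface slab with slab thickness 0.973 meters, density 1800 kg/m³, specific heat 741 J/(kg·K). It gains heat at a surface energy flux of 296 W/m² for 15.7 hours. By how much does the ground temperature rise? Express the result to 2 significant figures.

13 K

Areal heat capacity C = ρ c_p D = 1800 × 741 × 0.973 = 1.30×10^6 J/(m^2 K).
Net heat input Q = F Δt = 296 × (15.7 hours × 3600 s/hour) = 1.67×10^7 J/m².
ΔT = Q / C = 1.67×10^7 / 1.30×10^6 = 12.9 K.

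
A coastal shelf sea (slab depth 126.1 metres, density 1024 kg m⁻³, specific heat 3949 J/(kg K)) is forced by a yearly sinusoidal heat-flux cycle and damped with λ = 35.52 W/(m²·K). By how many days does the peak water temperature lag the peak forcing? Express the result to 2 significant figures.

72 days

Areal heat capacity C = ρ c_p D = 1024 × 3949 × 126.1 = 5.10×10^8 J m⁻² K⁻¹.
ω = 2π / 3.15×10^7 s = 1.99×10^-7 s⁻¹.
Phase lag φ = arctan(Cω/λ) = arctan(102/35.52) = 1.23 rad.
Time lag = φ / ω = 1.23 / 1.99×10^-7 = 6.20×10^6 s = 71.7 days.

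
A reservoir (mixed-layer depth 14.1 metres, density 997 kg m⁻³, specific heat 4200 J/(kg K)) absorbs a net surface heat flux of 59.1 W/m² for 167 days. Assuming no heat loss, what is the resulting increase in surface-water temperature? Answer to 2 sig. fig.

Areal heat capacity C = ρ c_p D = 997 × 4200 × 14.1 = 5.90×10^7 J m⁻² K⁻¹.
Net heat input Q = F Δt = 59.1 × (167 days × 86400 s/day) = 8.53×10^8 J/m².
ΔT = Q / C = 8.53×10^8 / 5.90×10^7 = 14.4 K.

14 K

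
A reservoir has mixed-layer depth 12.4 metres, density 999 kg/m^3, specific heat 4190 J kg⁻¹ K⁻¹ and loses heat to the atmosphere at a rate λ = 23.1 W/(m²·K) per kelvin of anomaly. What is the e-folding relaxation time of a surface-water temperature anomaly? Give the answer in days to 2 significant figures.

26 days

Areal heat capacity C = ρ c_p D = 999 × 4190 × 12.4 = 5.19×10^7 J/(m²·K).
Relaxation time τ = C / λ = 5.19×10^7 / 23.1 = 2.25×10^6 s.
In days: 2.25×10^6 s / (86400 s/day) = 26.0 days.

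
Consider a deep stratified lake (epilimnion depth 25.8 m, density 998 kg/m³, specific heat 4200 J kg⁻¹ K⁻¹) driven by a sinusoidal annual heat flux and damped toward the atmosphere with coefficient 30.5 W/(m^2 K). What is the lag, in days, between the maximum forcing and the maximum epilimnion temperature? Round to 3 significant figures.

Areal heat capacity C = ρ c_p D = 998 × 4200 × 25.8 = 1.08×10^8 J m⁻² K⁻¹.
ω = 2π / 3.15×10^7 s = 1.99×10^-7 s⁻¹.
Phase lag φ = arctan(Cω/λ) = arctan(21.5/30.5) = 0.615 rad.
Time lag = φ / ω = 0.615 / 1.99×10^-7 = 3.09×10^6 s = 35.7 days.

35.7 days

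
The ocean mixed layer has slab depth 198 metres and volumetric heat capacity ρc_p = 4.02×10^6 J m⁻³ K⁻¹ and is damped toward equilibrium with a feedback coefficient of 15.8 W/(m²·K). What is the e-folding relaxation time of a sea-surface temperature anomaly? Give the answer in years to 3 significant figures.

Areal heat capacity C = ρc_p × D = 4.02×10^6 × 198 = 7.96×10^8 J m⁻² K⁻¹.
Relaxation time τ = C / λ = 7.96×10^8 / 15.8 = 5.04×10^7 s.
In years: 5.04×10^7 s / (3.156×10^7 s/year) = 1.60 years.

1.60 years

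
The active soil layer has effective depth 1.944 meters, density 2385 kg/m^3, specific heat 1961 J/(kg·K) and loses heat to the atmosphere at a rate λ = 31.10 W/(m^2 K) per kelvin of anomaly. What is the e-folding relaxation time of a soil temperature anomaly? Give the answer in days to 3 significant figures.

Areal heat capacity C = ρ c_p D = 2385 × 1961 × 1.944 = 9.09×10^6 J m⁻² K⁻¹.
Relaxation time τ = C / λ = 9.09×10^6 / 31.10 = 2.92×10^5 s.
In days: 2.92×10^5 s / (86400 s/day) = 3.38 days.

3.38 days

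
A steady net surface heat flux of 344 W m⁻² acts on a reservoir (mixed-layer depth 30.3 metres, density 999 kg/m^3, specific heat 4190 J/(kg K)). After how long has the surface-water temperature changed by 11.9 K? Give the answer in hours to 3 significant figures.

Areal heat capacity C = ρ c_p D = 999 × 4190 × 30.3 = 1.27×10^8 J/(m^2 K).
Time required: Δt = C ΔT / F = 1.27×10^8 × 11.9 / 344 = 4.39×10^6 s.
In hours: 4.39×10^6 s / (3600 s/hour) = 1220 hours.

1220 hours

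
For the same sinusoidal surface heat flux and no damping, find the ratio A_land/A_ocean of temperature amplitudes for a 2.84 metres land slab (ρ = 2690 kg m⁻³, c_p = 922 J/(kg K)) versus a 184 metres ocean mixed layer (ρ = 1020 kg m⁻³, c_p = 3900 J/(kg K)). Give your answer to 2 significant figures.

C_ocean = 1020 × 3900 × 184 = 7.32×10^8 J/(m²·K).
C_land = 2690 × 922 × 2.84 = 7.04×10^6 J/(m²·K).
Undamped amplitude ∝ 1/C, so A_land/A_ocean = C_ocean/C_land = 104.

100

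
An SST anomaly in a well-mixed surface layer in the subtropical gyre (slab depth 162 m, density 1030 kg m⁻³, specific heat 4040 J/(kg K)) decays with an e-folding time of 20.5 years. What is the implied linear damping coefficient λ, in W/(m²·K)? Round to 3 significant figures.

1.04

Areal heat capacity C = ρ c_p D = 1030 × 4040 × 162 = 6.74×10^8 J/(m²·K).
τ = 20.5 years = 6.47×10^8 s.
λ = C / τ = 6.74×10^8 / 6.47×10^8 = 1.04 W/(m²·K).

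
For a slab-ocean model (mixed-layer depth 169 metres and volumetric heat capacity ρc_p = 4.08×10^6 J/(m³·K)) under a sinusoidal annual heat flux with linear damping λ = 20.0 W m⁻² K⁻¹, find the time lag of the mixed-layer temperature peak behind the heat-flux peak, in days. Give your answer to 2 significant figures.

Areal heat capacity C = ρc_p × D = 4.08×10^6 × 169 = 6.90×10^8 J/(m²·K).
ω = 2π / 3.15×10^7 s = 1.99×10^-7 s⁻¹.
Phase lag φ = arctan(Cω/λ) = arctan(137/20.0) = 1.43 rad.
Time lag = φ / ω = 1.43 / 1.99×10^-7 = 7.16×10^6 s = 82.9 days.

83 days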